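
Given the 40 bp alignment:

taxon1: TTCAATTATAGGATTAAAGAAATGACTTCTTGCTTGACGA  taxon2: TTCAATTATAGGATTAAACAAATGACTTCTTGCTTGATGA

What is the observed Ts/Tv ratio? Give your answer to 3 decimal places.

Transitions are A↔G and C↔T; transversions are all other mismatches.
Transitions: 1. Transversions: 1.
R = 1/1 = 1.000.

1.000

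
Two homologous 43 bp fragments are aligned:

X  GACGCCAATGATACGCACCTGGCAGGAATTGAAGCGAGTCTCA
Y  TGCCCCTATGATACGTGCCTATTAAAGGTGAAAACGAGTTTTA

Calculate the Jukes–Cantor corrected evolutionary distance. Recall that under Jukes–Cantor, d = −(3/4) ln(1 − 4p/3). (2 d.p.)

The sequences differ at 18 of 43 sites, so p = 18/43 ≈ 0.418605.
d = −(3/4) ln(1 − 4p/3) = −0.75 ln(1 − 0.55814) = −0.75 ln(0.44186)
  = −0.75 × (-0.816762) = 0.612572 substitutions/site.

0.61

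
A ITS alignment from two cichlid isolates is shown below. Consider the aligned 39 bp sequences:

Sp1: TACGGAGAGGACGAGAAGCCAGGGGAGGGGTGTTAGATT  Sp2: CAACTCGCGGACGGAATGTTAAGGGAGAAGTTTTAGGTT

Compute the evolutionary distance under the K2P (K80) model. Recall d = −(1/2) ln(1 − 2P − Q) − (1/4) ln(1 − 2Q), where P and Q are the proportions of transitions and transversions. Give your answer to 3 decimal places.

Of 39 sites, 9 differences are transitions and 7 are transversions, so P = 9/39 ≈ 0.230769 and Q = 7/39 ≈ 0.179487.
Under the Kimura two-parameter model, d = −½ ln(1 − 2P − Q) − ¼ ln(1 − 2Q).
1 − 2P − Q = 0.358975, giving −½ ln(0.358975) = 0.512251.
1 − 2Q = 0.641026, giving −¼ ln(0.641026) = 0.111171.
d = 0.512251 + 0.111171 = 0.623422.

0.623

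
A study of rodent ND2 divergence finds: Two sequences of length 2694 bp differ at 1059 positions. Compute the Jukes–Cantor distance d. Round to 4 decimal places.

p = 1059/2694 ≈ 0.393096.
d = −(3/4) ln(1 − 4p/3) = −0.75 ln(1 − 0.524128) = −0.75 ln(0.475872)
  = −0.75 × (-0.742606) = 0.556955 substitutions/site.

0.5570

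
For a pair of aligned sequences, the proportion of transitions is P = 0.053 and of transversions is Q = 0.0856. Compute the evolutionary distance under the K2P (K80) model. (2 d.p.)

0.15

Under the Kimura two-parameter model, d = −½ ln(1 − 2P − Q) − ¼ ln(1 − 2Q).
1 − 2P − Q = 0.8084, giving −½ ln(0.8084) = 0.106349.
1 − 2Q = 0.8288, giving −¼ ln(0.8288) = 0.046944.
d = 0.106349 + 0.046944 = 0.153293.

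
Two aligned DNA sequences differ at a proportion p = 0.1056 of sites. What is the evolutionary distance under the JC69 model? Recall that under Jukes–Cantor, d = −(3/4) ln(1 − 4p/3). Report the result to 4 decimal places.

0.1138

d = −(3/4) ln(1 − 4p/3) = −0.75 ln(1 − 0.1408) = −0.75 ln(0.8592)
  = −0.75 × (-0.151754) = 0.113816 substitutions/site.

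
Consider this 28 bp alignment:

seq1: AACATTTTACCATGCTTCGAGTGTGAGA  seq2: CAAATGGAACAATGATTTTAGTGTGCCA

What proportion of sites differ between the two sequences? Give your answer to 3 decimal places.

0.393

The sequences differ at 11 of 28 positions.
p = 11/28 = 0.392857… ≈ 0.393 (to 3 d.p.).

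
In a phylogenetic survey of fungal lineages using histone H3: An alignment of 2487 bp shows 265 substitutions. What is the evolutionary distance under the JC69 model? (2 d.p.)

p = 265/2487 ≈ 0.106554.
d = −(3/4) ln(1 − 4p/3) = −0.75 ln(1 − 0.142072) = −0.75 ln(0.857928)
  = −0.75 × (-0.153235) = 0.114926 substitutions/site.

0.11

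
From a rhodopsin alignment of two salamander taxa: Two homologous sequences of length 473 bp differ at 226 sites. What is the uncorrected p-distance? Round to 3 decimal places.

0.478

p = 226/473 = 0.477801… ≈ 0.478 (to 3 d.p.).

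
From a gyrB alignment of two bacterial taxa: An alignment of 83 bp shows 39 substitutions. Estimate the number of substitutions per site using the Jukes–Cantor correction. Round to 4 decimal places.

p = 39/83 ≈ 0.46988.
d = −(3/4) ln(1 − 4p/3) = −0.75 ln(1 − 0.626507) = −0.75 ln(0.373493)
  = −0.75 × (-0.984856) = 0.738642 substitutions/site.

0.7386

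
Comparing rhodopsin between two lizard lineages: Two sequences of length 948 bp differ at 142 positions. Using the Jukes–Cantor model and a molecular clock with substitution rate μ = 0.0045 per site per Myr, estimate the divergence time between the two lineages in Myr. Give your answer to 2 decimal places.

p = 142/948 ≈ 0.149789.
d = −(3/4) ln(1 − 4p/3) = −0.75 ln(1 − 0.199719) = −0.75 ln(0.800281)
  = −0.75 × (-0.222792) = 0.167094 substitutions/site.
Under a molecular clock d = 2μt, so t = d/(2μ) = 0.167094 / (2 × 0.0045) = 18.57 Myr.

18.57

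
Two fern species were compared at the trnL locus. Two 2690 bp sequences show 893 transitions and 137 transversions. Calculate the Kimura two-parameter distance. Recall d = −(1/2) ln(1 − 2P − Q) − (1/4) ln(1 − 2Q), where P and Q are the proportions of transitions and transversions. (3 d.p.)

P = 893/2690 ≈ 0.33197 and Q = 137/2690 ≈ 0.050929.
Under the Kimura two-parameter model, d = −½ ln(1 − 2P − Q) − ¼ ln(1 − 2Q).
1 − 2P − Q = 0.285131, giving −½ ln(0.285131) = 0.627403.
1 − 2Q = 0.898142, giving −¼ ln(0.898142) = 0.026857.
d = 0.627403 + 0.026857 = 0.654260.

0.654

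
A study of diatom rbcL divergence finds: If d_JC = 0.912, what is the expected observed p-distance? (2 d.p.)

p = (3/4)(1 − e^(−4d/3)) = 0.75 × (1 − e^(-1.216)) = 0.75 × (1 − 0.296413) = 0.527690.

0.53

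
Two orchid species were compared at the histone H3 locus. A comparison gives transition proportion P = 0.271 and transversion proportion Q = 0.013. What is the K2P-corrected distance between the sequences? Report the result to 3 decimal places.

Under the Kimura two-parameter model, d = −½ ln(1 − 2P − Q) − ¼ ln(1 − 2Q).
1 − 2P − Q = 0.445, giving −½ ln(0.445) = 0.404840.
1 − 2Q = 0.974, giving −¼ ln(0.974) = 0.006586.
d = 0.404840 + 0.006586 = 0.411426.

0.411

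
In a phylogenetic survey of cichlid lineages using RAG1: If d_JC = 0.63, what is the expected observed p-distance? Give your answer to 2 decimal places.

0.43

p = (3/4)(1 − e^(−4d/3)) = 0.75 × (1 − e^(-0.84)) = 0.75 × (1 − 0.431711) = 0.426217.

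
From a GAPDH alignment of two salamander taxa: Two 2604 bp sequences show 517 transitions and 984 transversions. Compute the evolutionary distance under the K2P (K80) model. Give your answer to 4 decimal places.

P = 517/2604 ≈ 0.198541 and Q = 984/2604 ≈ 0.37788.
Under the Kimura two-parameter model, d = −½ ln(1 − 2P − Q) − ¼ ln(1 − 2Q).
1 − 2P − Q = 0.225038, giving −½ ln(0.225038) = 0.745743.
1 − 2Q = 0.24424, giving −¼ ln(0.24424) = 0.352401.
d = 0.745743 + 0.352401 = 1.098144.

1.0981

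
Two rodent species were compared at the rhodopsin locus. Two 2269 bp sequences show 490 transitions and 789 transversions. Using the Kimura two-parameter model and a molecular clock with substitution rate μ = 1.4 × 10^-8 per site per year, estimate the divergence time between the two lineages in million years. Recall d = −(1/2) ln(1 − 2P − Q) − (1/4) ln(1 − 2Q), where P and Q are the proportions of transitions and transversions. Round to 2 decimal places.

P = 490/2269 ≈ 0.215954 and Q = 789/2269 ≈ 0.34773.
Under the Kimura two-parameter model, d = −½ ln(1 − 2P − Q) − ¼ ln(1 − 2Q).
1 − 2P − Q = 0.220362, giving −½ ln(0.220362) = 0.756242.
1 − 2Q = 0.30454, giving −¼ ln(0.30454) = 0.297238.
d = 0.756242 + 0.297238 = 1.053480.
Under a molecular clock d = 2μt, so t = d/(2μ) = 1.053480 / (2 × 1.4 × 10^-8) = 37.62 million years.

37.62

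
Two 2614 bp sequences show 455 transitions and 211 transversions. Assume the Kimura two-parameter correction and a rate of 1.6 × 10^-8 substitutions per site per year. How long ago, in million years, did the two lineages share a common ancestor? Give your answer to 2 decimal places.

10.13

P = 455/2614 ≈ 0.174063 and Q = 211/2614 ≈ 0.080719.
Under the Kimura two-parameter model, d = −½ ln(1 − 2P − Q) − ¼ ln(1 − 2Q).
1 − 2P − Q = 0.571155, giving −½ ln(0.571155) = 0.280047.
1 − 2Q = 0.838562, giving −¼ ln(0.838562) = 0.044017.
d = 0.280047 + 0.044017 = 0.324064.
Under a molecular clock d = 2μt, so t = d/(2μ) = 0.324064 / (2 × 1.6 × 10^-8) = 10.13 million years.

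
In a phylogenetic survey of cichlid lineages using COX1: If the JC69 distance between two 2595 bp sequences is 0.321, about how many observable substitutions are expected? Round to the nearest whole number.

678

Invert JC69: p = (3/4)(1 − e^(−4d/3)) = 0.75 × (1 − e^(-0.428)) = 0.75 × (1 − 0.651811) = 0.261142.
Expected differing sites = pL ≈ 0.261142 × 2595 = 677.66349 ≈ 678.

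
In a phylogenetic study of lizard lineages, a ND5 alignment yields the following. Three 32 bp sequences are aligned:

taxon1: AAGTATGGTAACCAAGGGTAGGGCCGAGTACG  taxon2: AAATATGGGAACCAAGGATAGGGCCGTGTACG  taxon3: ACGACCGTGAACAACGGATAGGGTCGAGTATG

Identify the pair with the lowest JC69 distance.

taxon1–taxon2: 4/32 differ, p = 0.125, d = 0.137.
taxon1–taxon3: 11/32 differ, p = 0.344, d = 0.460.
taxon2–taxon3: 11/32 differ, p = 0.344, d = 0.460.
The smallest distance is between taxon1 and taxon2.

taxon1 and taxon2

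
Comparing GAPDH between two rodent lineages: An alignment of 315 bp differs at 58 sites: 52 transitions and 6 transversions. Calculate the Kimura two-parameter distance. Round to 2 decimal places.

P = 52/315 ≈ 0.165079 and Q = 6/315 ≈ 0.019048.
Under the Kimura two-parameter model, d = −½ ln(1 − 2P − Q) − ¼ ln(1 − 2Q).
1 − 2P − Q = 0.650794, giving −½ ln(0.650794) = 0.214781.
1 − 2Q = 0.961904, giving −¼ ln(0.961904) = 0.009710.
d = 0.214781 + 0.009710 = 0.224491.

0.22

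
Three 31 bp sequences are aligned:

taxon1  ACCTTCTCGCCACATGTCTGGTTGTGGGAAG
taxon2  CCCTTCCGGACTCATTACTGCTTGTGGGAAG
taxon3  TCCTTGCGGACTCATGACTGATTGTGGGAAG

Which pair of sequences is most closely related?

taxon1–taxon2: 8/31 differ, p = 0.258, d = 0.316.
taxon1–taxon3: 8/31 differ, p = 0.258, d = 0.316.
taxon2–taxon3: 4/31 differ, p = 0.129, d = 0.142.
The smallest distance is between taxon2 and taxon3.

taxon2 and taxon3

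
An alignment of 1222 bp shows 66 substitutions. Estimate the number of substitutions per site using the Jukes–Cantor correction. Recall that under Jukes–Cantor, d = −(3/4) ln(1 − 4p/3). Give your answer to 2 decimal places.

0.06

p = 66/1222 ≈ 0.05401.
d = −(3/4) ln(1 − 4p/3) = −0.75 ln(1 − 0.072013) = −0.75 ln(0.927987)
  = −0.75 × (-0.074738) = 0.056054 substitutions/site.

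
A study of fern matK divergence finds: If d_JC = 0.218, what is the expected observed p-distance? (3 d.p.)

p = (3/4)(1 − e^(−4d/3)) = 0.75 × (1 − e^(-0.290667)) = 0.75 × (1 − 0.747765) = 0.189176.

0.189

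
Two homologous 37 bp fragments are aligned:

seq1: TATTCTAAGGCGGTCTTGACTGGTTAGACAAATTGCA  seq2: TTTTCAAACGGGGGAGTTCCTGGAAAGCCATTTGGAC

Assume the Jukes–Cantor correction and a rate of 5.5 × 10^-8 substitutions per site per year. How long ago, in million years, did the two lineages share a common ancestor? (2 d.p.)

6.47

The sequences differ at 17 of 37 sites, so p = 17/37 ≈ 0.459459.
d = −(3/4) ln(1 − 4p/3) = −0.75 ln(1 − 0.612612) = −0.75 ln(0.387388)
  = −0.75 × (-0.948329) = 0.711247 substitutions/site.
Under a molecular clock d = 2μt, so t = d/(2μ) = 0.711247 / (2 × 5.5 × 10^-8) = 6.47 million years.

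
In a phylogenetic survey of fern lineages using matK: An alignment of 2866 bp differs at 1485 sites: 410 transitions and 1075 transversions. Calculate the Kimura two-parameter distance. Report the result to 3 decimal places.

P = 410/2866 ≈ 0.143057 and Q = 1075/2866 ≈ 0.375087.
Under the Kimura two-parameter model, d = −½ ln(1 − 2P − Q) − ¼ ln(1 − 2Q).
1 − 2P − Q = 0.338799, giving −½ ln(0.338799) = 0.541174.
1 − 2Q = 0.249826, giving −¼ ln(0.249826) = 0.346748.
d = 0.541174 + 0.346748 = 0.887922.

0.888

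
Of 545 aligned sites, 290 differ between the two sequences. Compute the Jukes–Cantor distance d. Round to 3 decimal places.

p = 290/545 ≈ 0.53211.
d = −(3/4) ln(1 − 4p/3) = −0.75 ln(1 − 0.70948) = −0.75 ln(0.29052)
  = −0.75 × (-1.236083) = 0.927062 substitutions/site.

0.927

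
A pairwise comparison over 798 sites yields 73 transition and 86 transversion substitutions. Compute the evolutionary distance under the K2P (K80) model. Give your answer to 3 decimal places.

P = 73/798 ≈ 0.091479 and Q = 86/798 ≈ 0.107769.
Under the Kimura two-parameter model, d = −½ ln(1 − 2P − Q) − ¼ ln(1 − 2Q).
1 − 2P − Q = 0.709273, giving −½ ln(0.709273) = 0.171757.
1 − 2Q = 0.784462, giving −¼ ln(0.784462) = 0.060689.
d = 0.171757 + 0.060689 = 0.232446.

0.232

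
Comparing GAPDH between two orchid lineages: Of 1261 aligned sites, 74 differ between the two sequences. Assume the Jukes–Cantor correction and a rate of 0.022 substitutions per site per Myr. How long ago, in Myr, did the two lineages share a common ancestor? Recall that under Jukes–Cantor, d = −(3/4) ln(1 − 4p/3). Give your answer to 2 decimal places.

p = 74/1261 ≈ 0.058684.
d = −(3/4) ln(1 − 4p/3) = −0.75 ln(1 − 0.078245) = −0.75 ln(0.921755)
  = −0.75 × (-0.081476) = 0.061107 substitutions/site.
Under a molecular clock d = 2μt, so t = d/(2μ) = 0.061107 / (2 × 0.022) = 1.39 Myr.

1.39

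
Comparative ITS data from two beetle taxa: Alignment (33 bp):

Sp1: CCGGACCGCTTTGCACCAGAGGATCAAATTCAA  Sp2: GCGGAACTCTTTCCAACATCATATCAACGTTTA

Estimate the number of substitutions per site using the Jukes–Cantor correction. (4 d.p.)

0.5587

The sequences differ at 13 of 33 sites, so p = 13/33 ≈ 0.393939.
d = −(3/4) ln(1 − 4p/3) = −0.75 ln(1 − 0.525252) = −0.75 ln(0.474748)
  = −0.75 × (-0.744971) = 0.558728 substitutions/site.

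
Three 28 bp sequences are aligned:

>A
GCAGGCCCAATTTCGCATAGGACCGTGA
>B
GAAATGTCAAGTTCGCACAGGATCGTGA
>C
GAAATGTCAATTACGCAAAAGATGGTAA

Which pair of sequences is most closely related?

B and C

A–B: 8/28 differ, p = 0.286, d = 0.360.
A–C: 11/28 differ, p = 0.393, d = 0.556.
B–C: 6/28 differ, p = 0.214, d = 0.252.
The smallest distance is between B and C.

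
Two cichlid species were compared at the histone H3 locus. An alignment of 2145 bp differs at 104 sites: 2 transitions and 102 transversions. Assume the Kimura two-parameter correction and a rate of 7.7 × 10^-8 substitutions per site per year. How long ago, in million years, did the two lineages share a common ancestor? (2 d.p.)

P = 2/2145 ≈ 0.000932 and Q = 102/2145 ≈ 0.047552.
Under the Kimura two-parameter model, d = −½ ln(1 − 2P − Q) − ¼ ln(1 − 2Q).
1 − 2P − Q = 0.950584, giving −½ ln(0.950584) = 0.025339.
1 − 2Q = 0.904896, giving −¼ ln(0.904896) = 0.024984.
d = 0.025339 + 0.024984 = 0.050323.
Under a molecular clock d = 2μt, so t = d/(2μ) = 0.050323 / (2 × 7.7 × 10^-8) = 0.33 million years.

0.33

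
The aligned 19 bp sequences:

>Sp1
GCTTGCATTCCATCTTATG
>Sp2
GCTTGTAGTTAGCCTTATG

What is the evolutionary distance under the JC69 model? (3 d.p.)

0.410

The sequences differ at 6 of 19 sites (6, 8, 10, 11, 12, 13), so p = 6/19 ≈ 0.315789.
d = −(3/4) ln(1 − 4p/3) = −0.75 ln(1 − 0.421052) = −0.75 ln(0.578948)
  = −0.75 × (-0.546543) = 0.409907 substitutions/site.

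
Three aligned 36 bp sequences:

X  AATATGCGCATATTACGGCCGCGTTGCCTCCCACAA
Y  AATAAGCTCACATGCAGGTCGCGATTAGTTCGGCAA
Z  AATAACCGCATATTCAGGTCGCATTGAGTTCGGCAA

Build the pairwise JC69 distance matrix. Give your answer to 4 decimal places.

d(X,Y) = 0.5482, d(X,Z) = 0.3924, d(Y,Z) = 0.2251

X–Y: 14/36 sites differ → p ≈ 0.388889, d = −0.75 ln(1 − 0.518519) = 0.548166 ≈ 0.5482.
X–Z: 11/36 sites differ → p ≈ 0.305556, d = −0.75 ln(1 − 0.407408) = 0.392437 ≈ 0.3924.
Y–Z: 7/36 sites differ → p ≈ 0.194444, d = −0.75 ln(1 − 0.259259) = 0.225078 ≈ 0.2251.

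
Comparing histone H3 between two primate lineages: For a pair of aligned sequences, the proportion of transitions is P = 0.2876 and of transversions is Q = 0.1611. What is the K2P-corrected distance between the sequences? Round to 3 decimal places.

Under the Kimura two-parameter model, d = −½ ln(1 − 2P − Q) − ¼ ln(1 − 2Q).
1 − 2P − Q = 0.2637, giving −½ ln(0.2637) = 0.666472.
1 − 2Q = 0.6778, giving −¼ ln(0.6778) = 0.097226.
d = 0.666472 + 0.097226 = 0.763698.

0.764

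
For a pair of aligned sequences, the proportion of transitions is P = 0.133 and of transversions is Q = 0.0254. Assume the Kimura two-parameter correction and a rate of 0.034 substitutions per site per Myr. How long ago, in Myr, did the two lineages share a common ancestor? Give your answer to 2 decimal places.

2.72

Under the Kimura two-parameter model, d = −½ ln(1 − 2P − Q) − ¼ ln(1 − 2Q).
1 − 2P − Q = 0.7086, giving −½ ln(0.7086) = 0.172232.
1 − 2Q = 0.9492, giving −¼ ln(0.9492) = 0.013034.
d = 0.172232 + 0.013034 = 0.185266.
Under a molecular clock d = 2μt, so t = d/(2μ) = 0.185266 / (2 × 0.034) = 2.72 Myr.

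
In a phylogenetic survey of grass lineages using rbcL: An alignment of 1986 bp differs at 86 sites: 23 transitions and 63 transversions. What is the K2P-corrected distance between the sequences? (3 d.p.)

P = 23/1986 ≈ 0.011581 and Q = 63/1986 ≈ 0.031722.
Under the Kimura two-parameter model, d = −½ ln(1 − 2P − Q) − ¼ ln(1 − 2Q).
1 − 2P − Q = 0.945116, giving −½ ln(0.945116) = 0.028224.
1 − 2Q = 0.936556, giving −¼ ln(0.936556) = 0.016386.
d = 0.028224 + 0.016386 = 0.044610.

0.045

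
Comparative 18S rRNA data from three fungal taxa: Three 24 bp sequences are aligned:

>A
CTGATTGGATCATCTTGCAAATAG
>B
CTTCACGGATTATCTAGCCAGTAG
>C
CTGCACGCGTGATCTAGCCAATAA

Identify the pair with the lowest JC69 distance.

B and C

A–B: 8/24 differ, p = 0.333, d = 0.441.
A–C: 9/24 differ, p = 0.375, d = 0.520.
B–C: 6/24 differ, p = 0.250, d = 0.304.
The smallest distance is between B and C.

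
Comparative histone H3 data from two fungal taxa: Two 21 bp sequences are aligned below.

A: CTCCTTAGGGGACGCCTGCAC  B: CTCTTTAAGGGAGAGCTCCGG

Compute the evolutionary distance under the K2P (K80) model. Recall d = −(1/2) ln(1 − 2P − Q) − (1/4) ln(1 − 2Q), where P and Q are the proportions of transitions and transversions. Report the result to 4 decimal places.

0.5435

Of 21 sites, 4 differences are transitions and 4 are transversions, so P = 4/21 ≈ 0.190476 and Q = 4/21 ≈ 0.190476.
Under the Kimura two-parameter model, d = −½ ln(1 − 2P − Q) − ¼ ln(1 − 2Q).
1 − 2P − Q = 0.428572, giving −½ ln(0.428572) = 0.423648.
1 − 2Q = 0.619048, giving −¼ ln(0.619048) = 0.119893.
d = 0.423648 + 0.119893 = 0.543541.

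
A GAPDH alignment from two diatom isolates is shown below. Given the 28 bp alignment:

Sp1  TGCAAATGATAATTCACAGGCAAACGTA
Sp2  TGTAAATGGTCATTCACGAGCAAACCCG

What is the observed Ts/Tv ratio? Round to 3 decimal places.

Transitions are A↔G and C↔T; transversions are all other mismatches.
Transitions: 6. Transversions: 2.
R = 6/2 = 3.000.

3.000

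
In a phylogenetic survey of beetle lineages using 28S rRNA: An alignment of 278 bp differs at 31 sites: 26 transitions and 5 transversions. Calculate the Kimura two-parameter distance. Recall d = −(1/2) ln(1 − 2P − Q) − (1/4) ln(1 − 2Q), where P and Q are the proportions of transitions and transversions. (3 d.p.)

P = 26/278 ≈ 0.093525 and Q = 5/278 ≈ 0.017986.
Under the Kimura two-parameter model, d = −½ ln(1 − 2P − Q) − ¼ ln(1 − 2Q).
1 − 2P − Q = 0.794964, giving −½ ln(0.794964) = 0.114729.
1 − 2Q = 0.964028, giving −¼ ln(0.964028) = 0.009159.
d = 0.114729 + 0.009159 = 0.123888.

0.124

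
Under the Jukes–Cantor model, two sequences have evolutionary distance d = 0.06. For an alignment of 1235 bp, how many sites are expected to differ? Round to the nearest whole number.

71

Invert JC69: p = (3/4)(1 − e^(−4d/3)) = 0.75 × (1 − e^(-0.08)) = 0.75 × (1 − 0.923116) = 0.057663.
Expected differing sites = pL ≈ 0.057663 × 1235 = 71.213805 ≈ 71.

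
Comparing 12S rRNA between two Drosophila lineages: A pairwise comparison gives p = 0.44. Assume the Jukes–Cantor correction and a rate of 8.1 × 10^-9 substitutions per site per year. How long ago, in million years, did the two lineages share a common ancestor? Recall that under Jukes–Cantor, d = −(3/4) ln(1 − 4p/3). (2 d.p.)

d = −(3/4) ln(1 − 4p/3) = −0.75 ln(1 − 0.586667) = −0.75 ln(0.413333)
  = −0.75 × (-0.883502) = 0.662627 substitutions/site.
Under a molecular clock d = 2μt, so t = d/(2μ) = 0.662627 / (2 × 8.1 × 10^-9) = 40.90 million years.

40.90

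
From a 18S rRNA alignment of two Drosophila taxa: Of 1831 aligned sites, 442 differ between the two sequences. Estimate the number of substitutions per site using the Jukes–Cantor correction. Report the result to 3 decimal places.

p = 442/1831 ≈ 0.241398.
d = −(3/4) ln(1 − 4p/3) = −0.75 ln(1 − 0.321864) = −0.75 ln(0.678136)
  = −0.75 × (-0.388407) = 0.291305 substitutions/site.

0.291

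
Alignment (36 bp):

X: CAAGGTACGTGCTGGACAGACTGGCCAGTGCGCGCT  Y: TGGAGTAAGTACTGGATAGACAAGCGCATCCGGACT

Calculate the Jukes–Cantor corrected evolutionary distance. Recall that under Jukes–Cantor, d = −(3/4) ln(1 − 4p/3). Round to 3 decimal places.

The sequences differ at 15 of 36 sites, so p = 15/36 ≈ 0.416667.
d = −(3/4) ln(1 − 4p/3) = −0.75 ln(1 − 0.555556) = −0.75 ln(0.444444)
  = −0.75 × (-0.810931) = 0.608198 substitutions/site.

0.608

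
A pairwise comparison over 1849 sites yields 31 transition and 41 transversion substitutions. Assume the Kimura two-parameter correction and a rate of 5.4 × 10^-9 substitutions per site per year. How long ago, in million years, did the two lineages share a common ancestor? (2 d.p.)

3.70

P = 31/1849 ≈ 0.016766 and Q = 41/1849 ≈ 0.022174.
Under the Kimura two-parameter model, d = −½ ln(1 − 2P − Q) − ¼ ln(1 − 2Q).
1 − 2P − Q = 0.944294, giving −½ ln(0.944294) = 0.028659.
1 − 2Q = 0.955652, giving −¼ ln(0.955652) = 0.011340.
d = 0.028659 + 0.011340 = 0.039999.
Under a molecular clock d = 2μt, so t = d/(2μ) = 0.039999 / (2 × 5.4 × 10^-9) = 3.70 million years.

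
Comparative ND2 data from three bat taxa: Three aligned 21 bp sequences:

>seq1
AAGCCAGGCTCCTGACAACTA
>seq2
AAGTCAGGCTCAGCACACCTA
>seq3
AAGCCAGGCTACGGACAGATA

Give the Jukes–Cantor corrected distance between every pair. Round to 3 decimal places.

d(seq1,seq2) = 0.286, d(seq1,seq3) = 0.220, d(seq2,seq3) = 0.360

seq1–seq2: 5/21 sites differ → p ≈ 0.238095, d = −0.75 ln(1 − 0.31746) = 0.286451 ≈ 0.286.
seq1–seq3: 4/21 sites differ → p ≈ 0.190476, d = −0.75 ln(1 − 0.253968) = 0.219740 ≈ 0.220.
seq2–seq3: 6/21 sites differ → p ≈ 0.285714, d = −0.75 ln(1 − 0.380952) = 0.359679 ≈ 0.360.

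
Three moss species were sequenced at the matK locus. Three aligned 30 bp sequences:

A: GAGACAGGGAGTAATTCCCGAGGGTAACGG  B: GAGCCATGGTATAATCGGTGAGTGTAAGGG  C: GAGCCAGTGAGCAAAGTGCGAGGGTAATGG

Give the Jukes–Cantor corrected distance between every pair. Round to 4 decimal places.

A–B: 10/30 sites differ → p ≈ 0.333333, d = −0.75 ln(1 − 0.444444) = 0.440839 ≈ 0.4408.
A–C: 8/30 sites differ → p ≈ 0.266667, d = −0.75 ln(1 − 0.355556) = 0.329526 ≈ 0.3295.
B–C: 11/30 sites differ → p ≈ 0.366667, d = −0.75 ln(1 − 0.488889) = 0.503376 ≈ 0.5034.

d(A,B) = 0.4408, d(A,C) = 0.3295, d(B,C) = 0.5034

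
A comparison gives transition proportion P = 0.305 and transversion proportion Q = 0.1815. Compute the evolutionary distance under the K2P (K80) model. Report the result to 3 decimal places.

0.897

Under the Kimura two-parameter model, d = −½ ln(1 − 2P − Q) − ¼ ln(1 − 2Q).
1 − 2P − Q = 0.2085, giving −½ ln(0.2085) = 0.783908.
1 − 2Q = 0.637, giving −¼ ln(0.637) = 0.112746.
d = 0.783908 + 0.112746 = 0.896654.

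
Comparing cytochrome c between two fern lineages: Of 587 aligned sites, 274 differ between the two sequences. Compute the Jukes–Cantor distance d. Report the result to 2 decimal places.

0.73

p = 274/587 ≈ 0.46678.
d = −(3/4) ln(1 − 4p/3) = −0.75 ln(1 − 0.622373) = −0.75 ln(0.377627)
  = −0.75 × (-0.973848) = 0.730386 substitutions/site.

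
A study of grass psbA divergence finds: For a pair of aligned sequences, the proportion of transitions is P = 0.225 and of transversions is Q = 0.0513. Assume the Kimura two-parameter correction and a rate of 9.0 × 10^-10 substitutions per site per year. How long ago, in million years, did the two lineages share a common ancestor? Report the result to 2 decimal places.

Under the Kimura two-parameter model, d = −½ ln(1 − 2P − Q) − ¼ ln(1 − 2Q).
1 − 2P − Q = 0.4987, giving −½ ln(0.4987) = 0.347875.
1 − 2Q = 0.8974, giving −¼ ln(0.8974) = 0.027063.
d = 0.347875 + 0.027063 = 0.374938.
Under a molecular clock d = 2μt, so t = d/(2μ) = 0.374938 / (2 × 9.0 × 10^-10) = 208.30 million years.

208.30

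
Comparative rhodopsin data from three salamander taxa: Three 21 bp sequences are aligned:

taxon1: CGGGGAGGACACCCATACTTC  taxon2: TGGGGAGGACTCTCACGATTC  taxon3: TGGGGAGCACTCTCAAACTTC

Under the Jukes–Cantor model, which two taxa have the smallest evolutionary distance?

taxon1–taxon2: 6/21 differ, p = 0.286, d = 0.360.
taxon1–taxon3: 5/21 differ, p = 0.238, d = 0.286.
taxon2–taxon3: 4/21 differ, p = 0.190, d = 0.220.
The smallest distance is between taxon2 and taxon3.

taxon2 and taxon3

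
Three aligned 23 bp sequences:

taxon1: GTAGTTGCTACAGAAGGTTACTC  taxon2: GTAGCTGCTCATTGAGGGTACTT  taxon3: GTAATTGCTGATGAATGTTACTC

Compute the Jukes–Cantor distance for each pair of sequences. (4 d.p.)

taxon1–taxon2: 8/23 sites differ → p ≈ 0.347826, d = −0.75 ln(1 − 0.463768) = 0.467391 ≈ 0.4674.
taxon1–taxon3: 5/23 sites differ → p ≈ 0.217391, d = −0.75 ln(1 − 0.289855) = 0.256715 ≈ 0.2567.
taxon2–taxon3: 8/23 sites differ → p ≈ 0.347826, d = −0.75 ln(1 − 0.463768) = 0.467391 ≈ 0.4674.

d(taxon1,taxon2) = 0.4674, d(taxon1,taxon3) = 0.2567, d(taxon2,taxon3) = 0.4674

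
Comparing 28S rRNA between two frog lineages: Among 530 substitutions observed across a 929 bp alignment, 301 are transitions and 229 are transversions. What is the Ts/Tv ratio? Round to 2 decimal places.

1.31

R = 301/229 = 1.314410… ≈ 1.31 (to 2 d.p.).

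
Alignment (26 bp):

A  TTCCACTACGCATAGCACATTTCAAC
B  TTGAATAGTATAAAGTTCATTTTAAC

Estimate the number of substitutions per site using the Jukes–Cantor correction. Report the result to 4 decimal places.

The sequences differ at 12 of 26 sites, so p = 12/26 ≈ 0.461538.
d = −(3/4) ln(1 − 4p/3) = −0.75 ln(1 − 0.615384) = −0.75 ln(0.384616)
  = −0.75 × (-0.955510) = 0.716633 substitutions/site.

0.7166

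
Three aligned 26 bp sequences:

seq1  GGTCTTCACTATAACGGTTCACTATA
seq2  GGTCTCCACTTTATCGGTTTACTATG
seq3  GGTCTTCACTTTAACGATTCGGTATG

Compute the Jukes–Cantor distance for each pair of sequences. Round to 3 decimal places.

seq1–seq2: 5/26 sites differ → p ≈ 0.192308, d = −0.75 ln(1 − 0.256411) = 0.222200 ≈ 0.222.
seq1–seq3: 5/26 sites differ → p ≈ 0.192308, d = −0.75 ln(1 − 0.256411) = 0.222200 ≈ 0.222.
seq2–seq3: 6/26 sites differ → p ≈ 0.230769, d = −0.75 ln(1 − 0.307692) = 0.275793 ≈ 0.276.

d(seq1,seq2) = 0.222, d(seq1,seq3) = 0.222, d(seq2,seq3) = 0.276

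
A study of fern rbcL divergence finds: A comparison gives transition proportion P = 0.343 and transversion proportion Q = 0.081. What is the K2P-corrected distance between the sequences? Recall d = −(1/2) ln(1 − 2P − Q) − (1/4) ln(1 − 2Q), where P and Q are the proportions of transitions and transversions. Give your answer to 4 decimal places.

0.7725

Under the Kimura two-parameter model, d = −½ ln(1 − 2P − Q) − ¼ ln(1 − 2Q).
1 − 2P − Q = 0.233, giving −½ ln(0.233) = 0.728358.
1 − 2Q = 0.838, giving −¼ ln(0.838) = 0.044184.
d = 0.728358 + 0.044184 = 0.772542.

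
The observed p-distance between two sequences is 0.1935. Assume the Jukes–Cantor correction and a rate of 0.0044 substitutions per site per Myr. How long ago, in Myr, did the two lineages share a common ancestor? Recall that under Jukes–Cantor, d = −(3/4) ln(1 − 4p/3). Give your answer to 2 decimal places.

d = −(3/4) ln(1 − 4p/3) = −0.75 ln(1 − 0.258) = −0.75 ln(0.742)
  = −0.75 × (-0.298406) = 0.223805 substitutions/site.
Under a molecular clock d = 2μt, so t = d/(2μ) = 0.223805 / (2 × 0.0044) = 25.43 Myr.

25.43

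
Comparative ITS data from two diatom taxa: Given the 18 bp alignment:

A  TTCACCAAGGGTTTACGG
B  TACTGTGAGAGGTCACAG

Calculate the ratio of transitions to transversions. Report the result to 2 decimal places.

1.25

Transitions are A↔G and C↔T; transversions are all other mismatches.
Transitions: 5. Transversions: 4.
R = 5/4 = 1.25.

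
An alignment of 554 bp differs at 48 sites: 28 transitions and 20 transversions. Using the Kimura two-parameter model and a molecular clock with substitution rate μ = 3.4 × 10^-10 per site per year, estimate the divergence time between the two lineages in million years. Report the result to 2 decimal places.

P = 28/554 ≈ 0.050542 and Q = 20/554 ≈ 0.036101.
Under the Kimura two-parameter model, d = −½ ln(1 − 2P − Q) − ¼ ln(1 − 2Q).
1 − 2P − Q = 0.862815, giving −½ ln(0.862815) = 0.073777.
1 − 2Q = 0.927798, giving −¼ ln(0.927798) = 0.018735.
d = 0.073777 + 0.018735 = 0.092512.
Under a molecular clock d = 2μt, so t = d/(2μ) = 0.092512 / (2 × 3.4 × 10^-10) = 136.05 million years.

136.05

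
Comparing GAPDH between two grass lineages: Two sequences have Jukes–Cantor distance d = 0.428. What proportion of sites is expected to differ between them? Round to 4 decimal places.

0.3261

p = (3/4)(1 − e^(−4d/3)) = 0.75 × (1 − e^(-0.570667)) = 0.75 × (1 − 0.565148) = 0.326139.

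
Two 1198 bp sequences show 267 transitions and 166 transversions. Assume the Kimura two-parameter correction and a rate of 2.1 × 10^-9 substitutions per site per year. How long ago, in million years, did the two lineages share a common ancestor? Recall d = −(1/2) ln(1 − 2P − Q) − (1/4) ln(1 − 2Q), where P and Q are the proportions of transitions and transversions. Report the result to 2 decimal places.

P = 267/1198 ≈ 0.222871 and Q = 166/1198 ≈ 0.138564.
Under the Kimura two-parameter model, d = −½ ln(1 − 2P − Q) − ¼ ln(1 − 2Q).
1 − 2P − Q = 0.415694, giving −½ ln(0.415694) = 0.438903.
1 − 2Q = 0.722872, giving −¼ ln(0.722872) = 0.081131.
d = 0.438903 + 0.081131 = 0.520034.
Under a molecular clock d = 2μt, so t = d/(2μ) = 0.520034 / (2 × 2.1 × 10^-9) = 123.82 million years.

123.82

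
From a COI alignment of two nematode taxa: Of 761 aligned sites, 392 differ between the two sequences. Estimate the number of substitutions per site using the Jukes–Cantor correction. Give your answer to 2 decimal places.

p = 392/761 ≈ 0.515112.
d = −(3/4) ln(1 − 4p/3) = −0.75 ln(1 − 0.686816) = −0.75 ln(0.313184)
  = −0.75 × (-1.160964) = 0.870723 substitutions/site.

0.87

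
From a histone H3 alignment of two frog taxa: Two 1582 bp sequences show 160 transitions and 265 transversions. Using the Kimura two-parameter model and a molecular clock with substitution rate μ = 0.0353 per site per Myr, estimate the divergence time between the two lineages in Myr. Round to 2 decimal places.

P = 160/1582 ≈ 0.101138 and Q = 265/1582 ≈ 0.167509.
Under the Kimura two-parameter model, d = −½ ln(1 − 2P − Q) − ¼ ln(1 − 2Q).
1 − 2P − Q = 0.630215, giving −½ ln(0.630215) = 0.230847.
1 − 2Q = 0.664982, giving −¼ ln(0.664982) = 0.101999.
d = 0.230847 + 0.101999 = 0.332846.
Under a molecular clock d = 2μt, so t = d/(2μ) = 0.332846 / (2 × 0.0353) = 4.71 Myr.

4.71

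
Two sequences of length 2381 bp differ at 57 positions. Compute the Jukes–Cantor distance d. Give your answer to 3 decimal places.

0.024

p = 57/2381 ≈ 0.02394.
d = −(3/4) ln(1 − 4p/3) = −0.75 ln(1 − 0.03192) = −0.75 ln(0.96808)
  = −0.75 × (-0.032441) = 0.024331 substitutions/site.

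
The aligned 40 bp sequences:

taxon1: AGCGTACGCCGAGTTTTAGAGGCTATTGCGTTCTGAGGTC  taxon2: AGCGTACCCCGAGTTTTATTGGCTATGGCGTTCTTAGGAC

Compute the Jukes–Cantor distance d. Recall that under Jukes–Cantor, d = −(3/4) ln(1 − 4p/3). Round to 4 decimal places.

The sequences differ at 6 of 40 sites (8, 19, 20, 27, 35, 39), so p = 6/40 = 0.15.
d = −(3/4) ln(1 − 4p/3) = −0.75 ln(1 − 0.2) = −0.75 ln(0.8)
  = −0.75 × (-0.223144) = 0.167358 substitutions/site.

0.1674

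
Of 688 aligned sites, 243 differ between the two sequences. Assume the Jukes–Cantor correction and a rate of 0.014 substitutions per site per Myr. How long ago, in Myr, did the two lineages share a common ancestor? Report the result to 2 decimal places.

p = 243/688 ≈ 0.353198.
d = −(3/4) ln(1 − 4p/3) = −0.75 ln(1 − 0.470931) = −0.75 ln(0.529069)
  = −0.75 × (-0.636636) = 0.477477 substitutions/site.
Under a molecular clock d = 2μt, so t = d/(2μ) = 0.477477 / (2 × 0.014) = 17.05 Myr.

17.05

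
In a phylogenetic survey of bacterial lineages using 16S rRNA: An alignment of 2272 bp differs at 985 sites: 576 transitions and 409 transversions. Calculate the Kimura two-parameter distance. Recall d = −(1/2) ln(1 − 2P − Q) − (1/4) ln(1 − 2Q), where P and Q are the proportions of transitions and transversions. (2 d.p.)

0.69

P = 576/2272 ≈ 0.253521 and Q = 409/2272 ≈ 0.180018.
Under the Kimura two-parameter model, d = −½ ln(1 − 2P − Q) − ¼ ln(1 − 2Q).
1 − 2P − Q = 0.31294, giving −½ ln(0.31294) = 0.580872.
1 − 2Q = 0.639964, giving −¼ ln(0.639964) = 0.111586.
d = 0.580872 + 0.111586 = 0.692458.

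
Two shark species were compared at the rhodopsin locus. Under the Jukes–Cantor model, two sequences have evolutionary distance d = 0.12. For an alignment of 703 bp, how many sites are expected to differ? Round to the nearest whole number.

78

Invert JC69: p = (3/4)(1 − e^(−4d/3)) = 0.75 × (1 − e^(-0.16)) = 0.75 × (1 − 0.852144) = 0.110892.
Expected differing sites = pL ≈ 0.110892 × 703 = 77.957076 ≈ 78.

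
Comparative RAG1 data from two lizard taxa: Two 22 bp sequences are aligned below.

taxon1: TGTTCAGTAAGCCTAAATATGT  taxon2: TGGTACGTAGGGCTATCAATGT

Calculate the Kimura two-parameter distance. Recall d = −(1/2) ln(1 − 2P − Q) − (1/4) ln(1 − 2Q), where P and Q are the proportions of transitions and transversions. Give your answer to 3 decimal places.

Of 22 sites, 1 differences are transitions and 7 are transversions, so P = 1/22 ≈ 0.045455 and Q = 7/22 ≈ 0.318182.
Under the Kimura two-parameter model, d = −½ ln(1 − 2P − Q) − ¼ ln(1 − 2Q).
1 − 2P − Q = 0.590908, giving −½ ln(0.590908) = 0.263047.
1 − 2Q = 0.363636, giving −¼ ln(0.363636) = 0.252900.
d = 0.263047 + 0.252900 = 0.515947.

0.516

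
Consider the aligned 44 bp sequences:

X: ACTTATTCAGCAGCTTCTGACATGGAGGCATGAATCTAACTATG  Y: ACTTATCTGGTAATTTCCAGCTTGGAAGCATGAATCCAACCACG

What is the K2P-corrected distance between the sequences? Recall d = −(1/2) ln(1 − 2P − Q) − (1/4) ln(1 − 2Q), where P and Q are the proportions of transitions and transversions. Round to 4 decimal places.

0.4871

Of 44 sites, 13 differences are transitions and 1 are transversions, so P = 13/44 ≈ 0.295455 and Q = 1/44 ≈ 0.022727.
Under the Kimura two-parameter model, d = −½ ln(1 − 2P − Q) − ¼ ln(1 − 2Q).
1 − 2P − Q = 0.386363, giving −½ ln(0.386363) = 0.475489.
1 − 2Q = 0.954546, giving −¼ ln(0.954546) = 0.011630.
d = 0.475489 + 0.011630 = 0.487119.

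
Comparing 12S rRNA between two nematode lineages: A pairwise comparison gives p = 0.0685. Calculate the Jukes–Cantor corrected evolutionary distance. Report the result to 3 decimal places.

0.072

d = −(3/4) ln(1 − 4p/3) = −0.75 ln(1 − 0.091333) = −0.75 ln(0.908667)
  = −0.75 × (-0.095777) = 0.071833 substitutions/site.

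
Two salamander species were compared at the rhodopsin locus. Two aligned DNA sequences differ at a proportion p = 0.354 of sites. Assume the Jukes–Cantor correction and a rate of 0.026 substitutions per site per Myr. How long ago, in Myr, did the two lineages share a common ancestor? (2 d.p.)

d = −(3/4) ln(1 − 4p/3) = −0.75 ln(1 − 0.472) = −0.75 ln(0.528)
  = −0.75 × (-0.638659) = 0.478994 substitutions/site.
Under a molecular clock d = 2μt, so t = d/(2μ) = 0.478994 / (2 × 0.026) = 9.21 Myr.

9.21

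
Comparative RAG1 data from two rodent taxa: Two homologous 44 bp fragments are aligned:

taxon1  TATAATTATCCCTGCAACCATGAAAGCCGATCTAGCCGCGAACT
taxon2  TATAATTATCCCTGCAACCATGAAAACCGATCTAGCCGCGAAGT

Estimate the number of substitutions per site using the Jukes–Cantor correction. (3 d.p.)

0.047

The sequences differ at 2 of 44 sites (26, 43), so p = 2/44 ≈ 0.045455.
d = −(3/4) ln(1 − 4p/3) = −0.75 ln(1 − 0.060607) = −0.75 ln(0.939393)
  = −0.75 × (-0.062521) = 0.046891 substitutions/site.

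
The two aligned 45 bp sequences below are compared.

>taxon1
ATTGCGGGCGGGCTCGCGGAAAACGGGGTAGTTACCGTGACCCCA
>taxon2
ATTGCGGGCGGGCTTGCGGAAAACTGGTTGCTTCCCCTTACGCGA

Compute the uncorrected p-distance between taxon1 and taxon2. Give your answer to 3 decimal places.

The sequences differ at 10 of 45 positions (sites 15, 25, 28, 30, 31, 34, 37, 39, 42, 44).
p = 10/45 = 0.222222… ≈ 0.222 (to 3 d.p.).

0.222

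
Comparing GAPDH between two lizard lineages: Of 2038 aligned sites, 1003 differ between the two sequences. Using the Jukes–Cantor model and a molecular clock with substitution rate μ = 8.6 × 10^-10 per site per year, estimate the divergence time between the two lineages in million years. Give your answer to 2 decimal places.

p = 1003/2038 ≈ 0.492149.
d = −(3/4) ln(1 − 4p/3) = −0.75 ln(1 − 0.656199) = −0.75 ln(0.343801)
  = −0.75 × (-1.067692) = 0.800769 substitutions/site.
Under a molecular clock d = 2μt, so t = d/(2μ) = 0.800769 / (2 × 8.6 × 10^-10) = 465.56 million years.

465.56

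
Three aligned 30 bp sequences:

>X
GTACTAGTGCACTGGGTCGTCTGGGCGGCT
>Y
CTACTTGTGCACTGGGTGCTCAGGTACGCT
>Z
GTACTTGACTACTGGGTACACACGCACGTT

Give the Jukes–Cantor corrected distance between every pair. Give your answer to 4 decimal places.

X–Y: 8/30 sites differ → p ≈ 0.266667, d = −0.75 ln(1 − 0.355556) = 0.329526 ≈ 0.3295.
X–Z: 13/30 sites differ → p ≈ 0.433333, d = −0.75 ln(1 − 0.577777) = 0.646666 ≈ 0.6467.
Y–Z: 9/30 sites differ → p = 0.3, d = −0.75 ln(1 − 0.4) = 0.383119 ≈ 0.3831.

d(X,Y) = 0.3295, d(X,Z) = 0.6467, d(Y,Z) = 0.3831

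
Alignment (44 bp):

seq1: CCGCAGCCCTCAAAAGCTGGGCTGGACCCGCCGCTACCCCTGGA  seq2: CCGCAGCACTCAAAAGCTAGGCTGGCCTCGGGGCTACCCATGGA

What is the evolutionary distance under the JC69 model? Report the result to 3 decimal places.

0.179

The sequences differ at 7 of 44 sites (8, 19, 26, 28, 31, 32, 40), so p = 7/44 ≈ 0.159091.
d = −(3/4) ln(1 − 4p/3) = −0.75 ln(1 − 0.212121) = −0.75 ln(0.787879)
  = −0.75 × (-0.238411) = 0.178808 substitutions/site.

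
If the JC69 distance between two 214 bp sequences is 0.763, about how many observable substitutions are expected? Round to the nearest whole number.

102

Invert JC69: p = (3/4)(1 − e^(−4d/3)) = 0.75 × (1 − e^(-1.017333)) = 0.75 × (1 − 0.361558) = 0.478832.
Expected differing sites = pL ≈ 0.478832 × 214 = 102.470048 ≈ 102.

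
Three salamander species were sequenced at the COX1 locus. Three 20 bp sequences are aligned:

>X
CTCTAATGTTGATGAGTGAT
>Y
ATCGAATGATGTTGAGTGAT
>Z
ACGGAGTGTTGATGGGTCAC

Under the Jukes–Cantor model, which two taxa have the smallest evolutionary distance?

X–Y: 4/20 differ, p = 0.200, d = 0.233.
X–Z: 8/20 differ, p = 0.400, d = 0.572.
Y–Z: 8/20 differ, p = 0.400, d = 0.572.
The smallest distance is between X and Y.

X and Y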